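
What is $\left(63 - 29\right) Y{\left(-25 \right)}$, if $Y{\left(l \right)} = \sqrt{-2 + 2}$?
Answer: $0$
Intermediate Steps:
$Y{\left(l \right)} = 0$ ($Y{\left(l \right)} = \sqrt{0} = 0$)
$\left(63 - 29\right) Y{\left(-25 \right)} = \left(63 - 29\right) 0 = 34 \cdot 0 = 0$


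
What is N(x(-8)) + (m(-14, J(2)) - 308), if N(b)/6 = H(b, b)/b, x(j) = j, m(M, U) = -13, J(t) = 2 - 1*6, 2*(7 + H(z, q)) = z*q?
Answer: -1359/4 ≈ -339.75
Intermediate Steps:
H(z, q) = -7 + q*z/2 (H(z, q) = -7 + (z*q)/2 = -7 + (q*z)/2 = -7 + q*z/2)
J(t) = -4 (J(t) = 2 - 6 = -4)
N(b) = 6*(-7 + b**2/2)/b (N(b) = 6*((-7 + b*b/2)/b) = 6*((-7 + b**2/2)/b) = 6*(-7 + b**2/2)/b)
N(x(-8)) + (m(-14, J(2)) - 308) = (-42/(-8) + 3*(-8)) + (-13 - 308) = (-42*(-1/8) - 24) - 321 = (21/4 - 24) - 321 = -75/4 - 321 = -1359/4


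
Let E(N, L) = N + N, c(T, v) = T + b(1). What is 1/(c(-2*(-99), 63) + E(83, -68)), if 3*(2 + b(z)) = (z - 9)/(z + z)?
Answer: 3/1082 ≈ 0.0027726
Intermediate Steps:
b(z) = -2 + (-9 + z)/(6*z) (b(z) = -2 + ((z - 9)/(z + z))/3 = -2 + ((-9 + z)/((2*z)))/3 = -2 + ((-9 + z)*(1/(2*z)))/3 = -2 + ((-9 + z)/(2*z))/3 = -2 + (-9 + z)/(6*z))
c(T, v) = -10/3 + T (c(T, v) = T + (⅙)*(-9 - 11*1)/1 = T + (⅙)*1*(-9 - 11) = T + (⅙)*1*(-20) = T - 10/3 = -10/3 + T)
E(N, L) = 2*N
1/(c(-2*(-99), 63) + E(83, -68)) = 1/((-10/3 - 2*(-99)) + 2*83) = 1/((-10/3 + 198) + 166) = 1/(584/3 + 166) = 1/(1082/3) = 3/1082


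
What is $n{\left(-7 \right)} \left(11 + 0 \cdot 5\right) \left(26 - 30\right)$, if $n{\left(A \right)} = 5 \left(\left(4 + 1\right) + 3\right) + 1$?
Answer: $-1804$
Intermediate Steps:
$n{\left(A \right)} = 41$ ($n{\left(A \right)} = 5 \left(5 + 3\right) + 1 = 5 \cdot 8 + 1 = 40 + 1 = 41$)
$n{\left(-7 \right)} \left(11 + 0 \cdot 5\right) \left(26 - 30\right) = 41 \left(11 + 0 \cdot 5\right) \left(26 - 30\right) = 41 \left(11 + 0\right) \left(-4\right) = 41 \cdot 11 \left(-4\right) = 41 \left(-44\right) = -1804$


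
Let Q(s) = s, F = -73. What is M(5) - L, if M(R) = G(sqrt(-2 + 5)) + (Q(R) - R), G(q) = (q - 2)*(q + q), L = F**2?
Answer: -5323 - 4*sqrt(3) ≈ -5329.9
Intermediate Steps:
L = 5329 (L = (-73)**2 = 5329)
G(q) = 2*q*(-2 + q) (G(q) = (-2 + q)*(2*q) = 2*q*(-2 + q))
M(R) = 2*sqrt(3)*(-2 + sqrt(3)) (M(R) = 2*sqrt(-2 + 5)*(-2 + sqrt(-2 + 5)) + (R - R) = 2*sqrt(3)*(-2 + sqrt(3)) + 0 = 2*sqrt(3)*(-2 + sqrt(3)))
M(5) - L = (6 - 4*sqrt(3)) - 1*5329 = (6 - 4*sqrt(3)) - 5329 = -5323 - 4*sqrt(3)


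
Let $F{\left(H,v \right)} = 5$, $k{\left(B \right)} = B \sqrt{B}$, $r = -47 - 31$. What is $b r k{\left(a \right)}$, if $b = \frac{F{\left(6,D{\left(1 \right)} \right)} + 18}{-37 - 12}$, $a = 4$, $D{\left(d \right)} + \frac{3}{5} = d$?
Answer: $\frac{14352}{49} \approx 292.9$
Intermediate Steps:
$r = -78$
$D{\left(d \right)} = - \frac{3}{5} + d$
$k{\left(B \right)} = B^{\frac{3}{2}}$
$b = - \frac{23}{49}$ ($b = \frac{5 + 18}{-37 - 12} = \frac{23}{-49} = 23 \left(- \frac{1}{49}\right) = - \frac{23}{49} \approx -0.46939$)
$b r k{\left(a \right)} = \left(- \frac{23}{49}\right) \left(-78\right) 4^{\frac{3}{2}} = \frac{1794}{49} \cdot 8 = \frac{14352}{49}$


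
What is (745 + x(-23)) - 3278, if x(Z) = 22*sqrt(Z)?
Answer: -2533 + 22*I*sqrt(23) ≈ -2533.0 + 105.51*I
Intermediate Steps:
(745 + x(-23)) - 3278 = (745 + 22*sqrt(-23)) - 3278 = (745 + 22*(I*sqrt(23))) - 3278 = (745 + 22*I*sqrt(23)) - 3278 = -2533 + 22*I*sqrt(23)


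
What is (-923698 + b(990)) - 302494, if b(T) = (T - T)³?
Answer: -1226192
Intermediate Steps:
b(T) = 0 (b(T) = 0³ = 0)
(-923698 + b(990)) - 302494 = (-923698 + 0) - 302494 = -923698 - 302494 = -1226192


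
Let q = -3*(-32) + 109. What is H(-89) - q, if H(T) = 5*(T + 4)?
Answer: -630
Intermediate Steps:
q = 205 (q = 96 + 109 = 205)
H(T) = 20 + 5*T (H(T) = 5*(4 + T) = 20 + 5*T)
H(-89) - q = (20 + 5*(-89)) - 1*205 = (20 - 445) - 205 = -425 - 205 = -630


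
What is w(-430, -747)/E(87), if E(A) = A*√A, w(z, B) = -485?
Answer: -485*√87/7569 ≈ -0.59767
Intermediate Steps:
E(A) = A^(3/2)
w(-430, -747)/E(87) = -485*√87/7569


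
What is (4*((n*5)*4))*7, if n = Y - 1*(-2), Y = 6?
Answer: 4480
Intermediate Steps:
n = 8 (n = 6 - 1*(-2) = 6 + 2 = 8)
(4*((n*5)*4))*7 = (4*((8*5)*4))*7 = (4*(40*4))*7 = (4*160)*7 = 640*7 = 4480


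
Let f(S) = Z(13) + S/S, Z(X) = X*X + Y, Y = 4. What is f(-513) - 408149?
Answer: -407975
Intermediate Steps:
Z(X) = 4 + X² (Z(X) = X*X + 4 = X² + 4 = 4 + X²)
f(S) = 174 (f(S) = (4 + 13²) + S/S = (4 + 169) + 1 = 173 + 1 = 174)
f(-513) - 408149 = 174 - 408149 = -407975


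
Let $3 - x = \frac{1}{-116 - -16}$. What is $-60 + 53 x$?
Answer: $\frac{9953}{100} \approx 99.53$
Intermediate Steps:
$x = \frac{301}{100}$ ($x = 3 - \frac{1}{-116 - -16} = 3 - \frac{1}{-116 + 16} = 3 - \frac{1}{-100} = 3 - - \frac{1}{100} = 3 + \frac{1}{100} = \frac{301}{100} \approx 3.01$)
$-60 + 53 x = -60 + 53 \cdot \frac{301}{100} = -60 + \frac{15953}{100} = \frac{9953}{100}$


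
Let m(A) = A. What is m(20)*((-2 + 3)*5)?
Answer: 100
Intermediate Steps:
m(20)*((-2 + 3)*5) = 20*((-2 + 3)*5) = 20*(1*5) = 20*5 = 100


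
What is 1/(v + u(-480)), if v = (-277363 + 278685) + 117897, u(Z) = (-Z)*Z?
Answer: -1/111181 ≈ -8.9943e-6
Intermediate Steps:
u(Z) = -Z²
v = 119219 (v = 1322 + 117897 = 119219)
1/(v + u(-480)) = 1/(119219 - 1*(-480)²) = 1/(119219 - 1*230400) = 1/(119219 - 230400) = 1/(-111181) = -1/111181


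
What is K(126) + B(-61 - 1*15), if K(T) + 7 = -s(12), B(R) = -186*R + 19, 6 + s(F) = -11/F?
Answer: 169859/12 ≈ 14155.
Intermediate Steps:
s(F) = -6 - 11/F
B(R) = 19 - 186*R
K(T) = -1/12 (K(T) = -7 - (-6 - 11/12) = -7 - 1*(-83/12) = -7 + 83/12 = -1/12)
K(126) + B(-61 - 1*15) = -1/12 + (19 - 186*(-61 - 1*15)) = -1/12 + (19 - 186*(-61 - 15)) = -1/12 + (19 - 186*(-76)) = -1/12 + (19 + 14136) = -1/12 + 14155 = 169859/12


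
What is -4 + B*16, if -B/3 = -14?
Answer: 668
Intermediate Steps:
B = 42 (B = -3*(-14) = 42)
-4 + B*16 = -4 + 42*16 = -4 + 672 = 668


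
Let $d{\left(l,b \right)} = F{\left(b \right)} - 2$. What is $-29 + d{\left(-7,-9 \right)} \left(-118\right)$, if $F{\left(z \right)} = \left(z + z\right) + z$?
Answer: $3393$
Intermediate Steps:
$F{\left(z \right)} = 3 z$ ($F{\left(z \right)} = 2 z + z = 3 z$)
$d{\left(l,b \right)} = -2 + 3 b$ ($d{\left(l,b \right)} = 3 b - 2 = -2 + 3 b$)
$-29 + d{\left(-7,-9 \right)} \left(-118\right) = -29 + \left(-2 + 3 \left(-9\right)\right) \left(-118\right) = -29 + \left(-2 - 27\right) \left(-118\right) = -29 - -3422 = -29 + 3422 = 3393$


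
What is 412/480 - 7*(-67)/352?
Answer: 11567/5280 ≈ 2.1907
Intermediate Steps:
412/480 - 7*(-67)/352 = 412*(1/480) + 469*(1/352) = 103/120 + 469/352 = 11567/5280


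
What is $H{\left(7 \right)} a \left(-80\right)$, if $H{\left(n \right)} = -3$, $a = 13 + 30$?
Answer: $10320$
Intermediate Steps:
$a = 43$
$H{\left(7 \right)} a \left(-80\right) = \left(-3\right) 43 \left(-80\right) = \left(-129\right) \left(-80\right) = 10320$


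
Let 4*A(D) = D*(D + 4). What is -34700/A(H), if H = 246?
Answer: -1388/615 ≈ -2.2569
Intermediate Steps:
A(D) = D*(4 + D)/4 (A(D) = (D*(D + 4))/4 = (D*(4 + D))/4 = D*(4 + D)/4)
-34700/A(H) = -34700*2/(123*(4 + 246)) = -34700/((1/4)*246*250) = -34700/15375 = -34700*1/15375 = -1388/615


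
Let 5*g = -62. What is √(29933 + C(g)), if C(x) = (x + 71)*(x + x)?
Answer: √711993/5 ≈ 168.76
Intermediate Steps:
g = -62/5 (g = (⅕)*(-62) = -62/5 ≈ -12.400)
C(x) = 2*x*(71 + x) (C(x) = (71 + x)*(2*x) = 2*x*(71 + x))
√(29933 + C(g)) = √(29933 + 2*(-62/5)*(71 - 62/5)) = √(29933 + 2*(-62/5)*(293/5)) = √(29933 - 36332/25) = √(711993/25) = √711993/5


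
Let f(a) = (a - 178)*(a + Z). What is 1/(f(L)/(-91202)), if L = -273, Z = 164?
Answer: -91202/49159 ≈ -1.8552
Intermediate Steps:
f(a) = (-178 + a)*(164 + a) (f(a) = (a - 178)*(a + 164) = (-178 + a)*(164 + a))
1/(f(L)/(-91202)) = 1/((-29192 + (-273)² - 14*(-273))/(-91202)) = 1/((-29192 + 74529 + 3822)*(-1/91202)) = 1/(49159*(-1/91202)) = 1/(-49159/91202) = -91202/49159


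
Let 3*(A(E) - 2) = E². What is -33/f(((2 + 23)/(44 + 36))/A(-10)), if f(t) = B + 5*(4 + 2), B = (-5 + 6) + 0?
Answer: -33/31 ≈ -1.0645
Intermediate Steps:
B = 1 (B = 1 + 0 = 1)
A(E) = 2 + E²/3
f(t) = 31 (f(t) = 1 + 5*(4 + 2) = 1 + 5*6 = 1 + 30 = 31)
-33/f(((2 + 23)/(44 + 36))/A(-10)) = -33/31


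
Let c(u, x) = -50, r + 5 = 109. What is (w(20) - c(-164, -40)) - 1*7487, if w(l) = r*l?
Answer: -5357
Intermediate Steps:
r = 104 (r = -5 + 109 = 104)
w(l) = 104*l
(w(20) - c(-164, -40)) - 1*7487 = (104*20 - 1*(-50)) - 1*7487 = (2080 + 50) - 7487 = 2130 - 7487 = -5357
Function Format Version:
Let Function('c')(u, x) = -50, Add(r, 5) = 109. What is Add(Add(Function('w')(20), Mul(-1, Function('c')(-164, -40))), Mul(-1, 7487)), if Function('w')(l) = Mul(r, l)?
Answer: -5357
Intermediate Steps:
r = 104 (r = Add(-5, 109) = 104)
Function('w')(l) = Mul(104, l)
Add(Add(Function('w')(20), Mul(-1, Function('c')(-164, -40))), Mul(-1, 7487)) = Add(Add(Mul(104, 20), Mul(-1, -50)), Mul(-1, 7487)) = Add(Add(2080, 50), -7487) = Add(2130, -7487) = -5357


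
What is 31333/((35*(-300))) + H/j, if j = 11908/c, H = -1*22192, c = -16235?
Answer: 945660411659/31258500 ≈ 30253.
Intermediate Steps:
H = -22192
j = -11908/16235 (j = 11908/(-16235) = 11908*(-1/16235) = -11908/16235 ≈ -0.73348)
31333/((35*(-300))) + H/j = 31333/((35*(-300))) - 22192/(-11908/16235) = 31333/(-10500) - 22192*(-16235/11908) = 31333*(-1/10500) + 90071780/2977 = -31333/10500 + 90071780/2977 = 945660411659/31258500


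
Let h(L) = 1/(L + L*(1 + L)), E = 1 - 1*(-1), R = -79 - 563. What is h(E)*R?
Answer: -321/4 ≈ -80.250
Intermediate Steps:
R = -642
E = 2 (E = 1 + 1 = 2)
h(E)*R = (1/(2*(2 + 2)))*(-642) = ((½)/4)*(-642) = ((½)*(¼))*(-642) = (⅛)*(-642) = -321/4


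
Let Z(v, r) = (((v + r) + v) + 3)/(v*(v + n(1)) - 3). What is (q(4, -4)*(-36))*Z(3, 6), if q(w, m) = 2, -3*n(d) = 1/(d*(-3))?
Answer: -3240/19 ≈ -170.53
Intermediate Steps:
n(d) = 1/(9*d) (n(d) = -(-1/(3*d))/3 = -(-1)/(9*d) = 1/(9*d))
Z(v, r) = (3 + r + 2*v)/(-3 + v*(1/9 + v)) (Z(v, r) = (((v + r) + v) + 3)/(v*(v + (1/9)/1) - 3) = (((r + v) + v) + 3)/(v*(v + (1/9)*1) - 3) = ((r + 2*v) + 3)/(v*(v + 1/9) - 3) = (3 + r + 2*v)/(v*(1/9 + v) - 3) = (3 + r + 2*v)/(-3 + v*(1/9 + v)))
(q(4, -4)*(-36))*Z(3, 6) = (2*(-36))*(9*(3 + 6 + 2*3)/(-27 + 3 + 9*3**2)) = -648*(3 + 6 + 6)/(-27 + 3 + 9*9) = -648*15/(-27 + 3 + 81) = -648*15/57 = -72*45/19 = -3240/19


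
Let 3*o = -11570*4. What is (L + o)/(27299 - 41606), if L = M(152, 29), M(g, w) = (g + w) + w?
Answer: 45650/42921 ≈ 1.0636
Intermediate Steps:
o = -46280/3 (o = (-11570*4)/3 = (⅓)*(-46280) = -46280/3 ≈ -15427.)
M(g, w) = g + 2*w
L = 210 (L = 152 + 2*29 = 152 + 58 = 210)
(L + o)/(27299 - 41606) = (210 - 46280/3)/(27299 - 41606) = -45650/3/(-14307) = -45650/3*(-1/14307) = 45650/42921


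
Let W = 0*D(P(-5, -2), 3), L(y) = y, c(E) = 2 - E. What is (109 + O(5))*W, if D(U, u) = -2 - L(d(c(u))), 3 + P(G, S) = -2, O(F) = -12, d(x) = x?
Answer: 0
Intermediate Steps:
P(G, S) = -5 (P(G, S) = -3 - 2 = -5)
D(U, u) = -4 + u (D(U, u) = -2 - (2 - u) = -2 + (-2 + u) = -4 + u)
W = 0 (W = 0*(-4 + 3) = 0*(-1) = 0)
(109 + O(5))*W = (109 - 12)*0 = 97*0 = 0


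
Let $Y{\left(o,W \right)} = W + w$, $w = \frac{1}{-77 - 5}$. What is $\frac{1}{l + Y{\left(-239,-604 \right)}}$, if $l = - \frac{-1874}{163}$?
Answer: $- \frac{13366}{7919559} \approx -0.0016877$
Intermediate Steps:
$w = - \frac{1}{82}$ ($w = \frac{1}{-82} = - \frac{1}{82} \approx -0.012195$)
$Y{\left(o,W \right)} = - \frac{1}{82} + W$ ($Y{\left(o,W \right)} = W - \frac{1}{82} = - \frac{1}{82} + W$)
$l = \frac{1874}{163}$ ($l = - \frac{-1874}{163} = \left(-1\right) \left(- \frac{1874}{163}\right) = \frac{1874}{163} \approx 11.497$)
$\frac{1}{l + Y{\left(-239,-604 \right)}} = \frac{1}{\frac{1874}{163} - \frac{49529}{82}} = \frac{1}{- \frac{7919559}{13366}} = - \frac{13366}{7919559}$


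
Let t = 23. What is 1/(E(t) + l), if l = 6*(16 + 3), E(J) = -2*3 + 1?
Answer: 1/109 ≈ 0.0091743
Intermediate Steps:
E(J) = -5 (E(J) = -6 + 1 = -5)
l = 114 (l = 6*19 = 114)
1/(E(t) + l) = 1/(-5 + 114) = 1/109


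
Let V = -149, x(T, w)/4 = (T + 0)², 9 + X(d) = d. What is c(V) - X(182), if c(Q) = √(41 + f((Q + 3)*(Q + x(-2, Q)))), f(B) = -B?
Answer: -173 + 3*I*√2153 ≈ -173.0 + 139.2*I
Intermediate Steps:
X(d) = -9 + d
x(T, w) = 4*T² (x(T, w) = 4*(T + 0)² = 4*T²)
c(Q) = √(41 - (3 + Q)*(16 + Q)) (c(Q) = √(41 - (Q + 3)*(Q + 4*(-2)²)) = √(41 - (3 + Q)*(Q + 4*4)) = √(41 - (3 + Q)*(Q + 16)) = √(41 - (3 + Q)*(16 + Q)))
c(V) - X(182) = √(-7 - 1*(-149)² - 19*(-149)) - (-9 + 182) = √(-7 - 1*22201 + 2831) - 1*173 = √(-7 - 22201 + 2831) - 173 = √(-19377) - 173 = 3*I*√2153 - 173 = -173 + 3*I*√2153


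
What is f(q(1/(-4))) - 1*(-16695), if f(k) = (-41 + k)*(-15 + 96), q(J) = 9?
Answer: 14103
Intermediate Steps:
f(k) = -3321 + 81*k (f(k) = (-41 + k)*81 = -3321 + 81*k)
f(q(1/(-4))) - 1*(-16695) = (-3321 + 81*9) - 1*(-16695) = (-3321 + 729) + 16695 = -2592 + 16695 = 14103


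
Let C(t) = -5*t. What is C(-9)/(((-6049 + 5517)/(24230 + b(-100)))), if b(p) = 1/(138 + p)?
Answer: -41433345/20216 ≈ -2049.5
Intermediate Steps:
C(-9)/(((-6049 + 5517)/(24230 + b(-100)))) = (-5*(-9))/(((-6049 + 5517)/(24230 + 1/(138 - 100)))) = 45/((-532/(24230 + 1/38))) = 45/((-532/920741/38)) = 45/((-532*38/920741)) = 45/(-20216/920741) = 45*(-920741/20216) = -41433345/20216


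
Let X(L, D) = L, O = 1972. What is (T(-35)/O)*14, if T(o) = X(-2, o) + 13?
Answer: 77/986 ≈ 0.078093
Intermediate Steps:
T(o) = 11 (T(o) = -2 + 13 = 11)
(T(-35)/O)*14 = (11/1972)*14 = 77/986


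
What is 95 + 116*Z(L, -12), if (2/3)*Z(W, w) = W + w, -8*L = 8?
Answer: -2167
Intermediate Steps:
L = -1 (L = -⅛*8 = -1)
Z(W, w) = 3*W/2 + 3*w/2 (Z(W, w) = 3*(W + w)/2 = 3*W/2 + 3*w/2)
95 + 116*Z(L, -12) = 95 + 116*((3/2)*(-1) + (3/2)*(-12)) = 95 + 116*(-3/2 - 18) = 95 + 116*(-39/2) = 95 - 2262 = -2167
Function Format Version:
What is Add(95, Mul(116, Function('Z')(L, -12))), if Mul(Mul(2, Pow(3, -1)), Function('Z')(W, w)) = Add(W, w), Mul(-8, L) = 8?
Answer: -2167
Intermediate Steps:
L = -1 (L = Mul(Rational(-1, 8), 8) = -1)
Function('Z')(W, w) = Add(Mul(Rational(3, 2), W), Mul(Rational(3, 2), w)) (Function('Z')(W, w) = Mul(Rational(3, 2), Add(W, w)) = Add(Mul(Rational(3, 2), W), Mul(Rational(3, 2), w)))
Add(95, Mul(116, Function('Z')(L, -12))) = Add(95, Mul(116, Add(Mul(Rational(3, 2), -1), Mul(Rational(3, 2), -12)))) = Add(95, Mul(116, Add(Rational(-3, 2), -18))) = Add(95, Mul(116, Rational(-39, 2))) = Add(95, -2262) = -2167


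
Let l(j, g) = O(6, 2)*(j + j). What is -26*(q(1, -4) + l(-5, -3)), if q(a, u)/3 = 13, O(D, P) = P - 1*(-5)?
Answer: 806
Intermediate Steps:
O(D, P) = 5 + P (O(D, P) = P + 5 = 5 + P)
q(a, u) = 39 (q(a, u) = 3*13 = 39)
l(j, g) = 14*j (l(j, g) = (5 + 2)*(j + j) = 7*(2*j) = 14*j)
-26*(q(1, -4) + l(-5, -3)) = -26*(39 + 14*(-5)) = -26*(39 - 70) = -26*(-31) = 806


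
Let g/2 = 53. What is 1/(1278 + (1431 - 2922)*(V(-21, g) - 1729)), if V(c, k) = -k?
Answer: 1/2737263 ≈ 3.6533e-7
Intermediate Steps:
g = 106 (g = 2*53 = 106)
1/(1278 + (1431 - 2922)*(V(-21, g) - 1729)) = 1/(1278 + (1431 - 2922)*(-1*106 - 1729)) = 1/(1278 - 1491*(-106 - 1729)) = 1/(1278 - 1491*(-1835)) = 1/(1278 + 2735985) = 1/2737263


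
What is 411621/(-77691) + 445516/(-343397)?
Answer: -58654000031/8892952109 ≈ -6.5956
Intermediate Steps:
411621/(-77691) + 445516/(-343397) = 411621*(-1/77691) + 445516*(-1/343397) = -137207/25897 - 445516/343397 = -58654000031/8892952109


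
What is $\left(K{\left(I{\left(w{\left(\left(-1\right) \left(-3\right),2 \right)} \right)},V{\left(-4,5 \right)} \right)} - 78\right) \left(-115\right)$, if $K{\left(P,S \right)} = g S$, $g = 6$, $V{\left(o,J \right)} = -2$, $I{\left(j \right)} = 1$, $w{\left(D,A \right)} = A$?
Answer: $10350$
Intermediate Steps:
$K{\left(P,S \right)} = 6 S$
$\left(K{\left(I{\left(w{\left(\left(-1\right) \left(-3\right),2 \right)} \right)},V{\left(-4,5 \right)} \right)} - 78\right) \left(-115\right) = \left(6 \left(-2\right) - 78\right) \left(-115\right) = \left(-12 - 78\right) \left(-115\right) = \left(-90\right) \left(-115\right) = 10350$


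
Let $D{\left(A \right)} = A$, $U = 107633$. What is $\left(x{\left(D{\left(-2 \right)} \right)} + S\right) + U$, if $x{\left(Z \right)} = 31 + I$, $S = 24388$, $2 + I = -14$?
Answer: $132036$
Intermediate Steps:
$I = -16$ ($I = -2 - 14 = -16$)
$x{\left(Z \right)} = 15$ ($x{\left(Z \right)} = 31 - 16 = 15$)
$\left(x{\left(D{\left(-2 \right)} \right)} + S\right) + U = \left(15 + 24388\right) + 107633 = 24403 + 107633 = 132036$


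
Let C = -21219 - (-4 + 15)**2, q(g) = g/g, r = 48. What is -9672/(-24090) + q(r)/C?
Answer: 56853/141620 ≈ 0.40145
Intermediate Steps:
q(g) = 1
C = -21340 (C = -21219 - 1*11**2 = -21219 - 1*121 = -21219 - 121 = -21340)
-9672/(-24090) + q(r)/C = -9672/(-24090) + 1/(-21340) = -9672*(-1/24090) + 1*(-1/21340) = 1612/4015 - 1/21340 = 56853/141620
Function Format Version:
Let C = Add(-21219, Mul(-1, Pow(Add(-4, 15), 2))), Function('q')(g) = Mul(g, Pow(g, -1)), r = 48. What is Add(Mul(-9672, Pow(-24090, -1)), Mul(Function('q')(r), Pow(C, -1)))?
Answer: Rational(56853, 141620) ≈ 0.40145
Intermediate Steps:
Function('q')(g) = 1
C = -21340 (C = Add(-21219, Mul(-1, Pow(11, 2))) = Add(-21219, Mul(-1, 121)) = Add(-21219, -121) = -21340)
Add(Mul(-9672, Pow(-24090, -1)), Mul(Function('q')(r), Pow(C, -1))) = Add(Mul(-9672, Pow(-24090, -1)), Mul(1, Pow(-21340, -1))) = Add(Mul(-9672, Rational(-1, 24090)), Mul(1, Rational(-1, 21340))) = Add(Rational(1612, 4015), Rational(-1, 21340)) = Rational(56853, 141620)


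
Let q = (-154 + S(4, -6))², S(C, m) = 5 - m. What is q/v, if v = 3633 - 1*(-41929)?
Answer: 1859/4142 ≈ 0.44882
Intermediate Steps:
v = 45562 (v = 3633 + 41929 = 45562)
q = 20449 (q = (-154 + (5 - 1*(-6)))² = (-154 + (5 + 6))² = (-154 + 11)² = (-143)² = 20449)
q/v = 20449/45562 = 20449*(1/45562) = 1859/4142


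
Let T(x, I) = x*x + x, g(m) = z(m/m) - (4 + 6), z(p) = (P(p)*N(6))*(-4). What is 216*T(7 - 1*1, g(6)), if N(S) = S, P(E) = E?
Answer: 9072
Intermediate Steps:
z(p) = -24*p (z(p) = (p*6)*(-4) = (6*p)*(-4) = -24*p)
g(m) = -34 (g(m) = -24*m/m - (4 + 6) = -24*1 - 1*10 = -24 - 10 = -34)
T(x, I) = x + x² (T(x, I) = x² + x = x + x²)
216*T(7 - 1*1, g(6)) = 216*((7 - 1*1)*(1 + (7 - 1*1))) = 216*((7 - 1)*(1 + (7 - 1))) = 216*(6*(1 + 6)) = 216*(6*7) = 216*42 = 9072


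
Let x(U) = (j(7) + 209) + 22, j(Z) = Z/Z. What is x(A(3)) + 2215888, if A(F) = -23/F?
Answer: 2216120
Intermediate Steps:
j(Z) = 1
x(U) = 232 (x(U) = (1 + 209) + 22 = 210 + 22 = 232)
x(A(3)) + 2215888 = 232 + 2215888 = 2216120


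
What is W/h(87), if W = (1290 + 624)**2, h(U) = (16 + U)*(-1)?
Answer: -3663396/103 ≈ -35567.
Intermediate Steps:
h(U) = -16 - U
W = 3663396 (W = 1914**2 = 3663396)
W/h(87) = 3663396/(-16 - 1*87) = 3663396/(-16 - 87) = 3663396/(-103) = 3663396*(-1/103) = -3663396/103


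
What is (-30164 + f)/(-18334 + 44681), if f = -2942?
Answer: -33106/26347 ≈ -1.2565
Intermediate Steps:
(-30164 + f)/(-18334 + 44681) = (-30164 - 2942)/(-18334 + 44681) = -33106/26347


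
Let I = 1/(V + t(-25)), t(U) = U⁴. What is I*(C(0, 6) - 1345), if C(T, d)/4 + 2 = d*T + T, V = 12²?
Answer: -1353/390769 ≈ -0.0034624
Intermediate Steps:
V = 144
C(T, d) = -8 + 4*T + 4*T*d (C(T, d) = -8 + 4*(d*T + T) = -8 + 4*(T*d + T) = -8 + 4*(T + T*d) = -8 + (4*T + 4*T*d) = -8 + 4*T + 4*T*d)
I = 1/390769 (I = 1/(144 + (-25)⁴) = 1/(144 + 390625) = 1/390769 ≈ 2.5591e-6)
I*(C(0, 6) - 1345) = ((-8 + 4*0 + 4*0*6) - 1345)/390769 = ((-8 + 0 + 0) - 1345)/390769 = (-8 - 1345)/390769 = (1/390769)*(-1353) = -1353/390769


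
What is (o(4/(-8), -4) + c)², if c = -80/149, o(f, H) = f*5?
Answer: 819025/88804 ≈ 9.2228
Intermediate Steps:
o(f, H) = 5*f
c = -80/149 (c = -80*1/149 = -80/149 ≈ -0.53691)
(o(4/(-8), -4) + c)² = (5*(4/(-8)) - 80/149)² = (5*(4*(-⅛)) - 80/149)² = (5*(-½) - 80/149)² = (-5/2 - 80/149)² = (-905/298)² = 819025/88804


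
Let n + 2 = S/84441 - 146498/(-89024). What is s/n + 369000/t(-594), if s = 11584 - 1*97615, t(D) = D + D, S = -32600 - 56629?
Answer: 6399333939374/105500901 ≈ 60657.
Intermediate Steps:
S = -89229
t(D) = 2*D
s = -86031 (s = 11584 - 97615 = -86031)
n = -252562763/178982752 (n = -2 + (-89229/84441 - 146498/(-89024)) = -2 + (-89229*1/84441 - 146498*(-1/89024)) = -2 + (-4249/4021 + 73249/44512) = -2 + 105402741/178982752 = -252562763/178982752 ≈ -1.4111)
s/n + 369000/t(-594) = -86031/(-252562763/178982752) + 369000/((2*(-594))) = -86031*(-178982752/252562763) + 369000/(-1188) = 194912216928/3196997 + 369000*(-1/1188) = 194912216928/3196997 - 10250/33 = 6399333939374/105500901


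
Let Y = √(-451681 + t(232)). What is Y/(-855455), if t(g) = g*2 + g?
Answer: -I*√450985/855455 ≈ -0.00078503*I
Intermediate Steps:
t(g) = 3*g (t(g) = 2*g + g = 3*g)
Y = I*√450985 (Y = √(-451681 + 3*232) = √(-451681 + 696) = √(-450985) = I*√450985 ≈ 671.55*I)
Y/(-855455) = (I*√450985)/(-855455) = (I*√450985)*(-1/855455) = -I*√450985/855455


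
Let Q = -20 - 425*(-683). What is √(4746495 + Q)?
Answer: 5*√201470 ≈ 2244.3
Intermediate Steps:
Q = 290255 (Q = -20 + 290275 = 290255)
√(4746495 + Q) = √(4746495 + 290255) = √5036750 = 5*√201470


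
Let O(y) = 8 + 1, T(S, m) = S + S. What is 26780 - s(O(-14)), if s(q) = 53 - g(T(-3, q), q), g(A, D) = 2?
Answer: 26729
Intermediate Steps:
T(S, m) = 2*S
O(y) = 9
s(q) = 51 (s(q) = 53 - 1*2 = 53 - 2 = 51)
26780 - s(O(-14)) = 26780 - 1*51 = 26780 - 51 = 26729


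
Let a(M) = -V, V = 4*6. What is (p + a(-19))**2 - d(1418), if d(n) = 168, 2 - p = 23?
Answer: 1857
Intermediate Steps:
p = -21 (p = 2 - 1*23 = 2 - 23 = -21)
V = 24
a(M) = -24 (a(M) = -1*24 = -24)
(p + a(-19))**2 - d(1418) = (-21 - 24)**2 - 1*168 = (-45)**2 - 168 = 2025 - 168 = 1857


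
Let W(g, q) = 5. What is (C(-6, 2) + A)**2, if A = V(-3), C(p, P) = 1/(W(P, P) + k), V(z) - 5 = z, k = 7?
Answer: 625/144 ≈ 4.3403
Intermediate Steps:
V(z) = 5 + z
C(p, P) = 1/12 (C(p, P) = 1/(5 + 7) = 1/12)
A = 2 (A = 5 - 3 = 2)
(C(-6, 2) + A)**2 = (1/12 + 2)**2 = (25/12)**2 = 625/144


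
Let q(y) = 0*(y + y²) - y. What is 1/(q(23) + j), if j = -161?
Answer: -1/184 ≈ -0.0054348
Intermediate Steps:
q(y) = -y (q(y) = 0 - y = -y)
1/(q(23) + j) = 1/(-1*23 - 161) = 1/(-23 - 161) = 1/(-184) = -1/184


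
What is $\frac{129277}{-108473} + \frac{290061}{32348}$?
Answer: $\frac{27281934457}{3508884604} \approx 7.7751$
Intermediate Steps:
$\frac{129277}{-108473} + \frac{290061}{32348} = 129277 \left(- \frac{1}{108473}\right) + 290061 \cdot \frac{1}{32348} = - \frac{129277}{108473} + \frac{290061}{32348} = \frac{27281934457}{3508884604}$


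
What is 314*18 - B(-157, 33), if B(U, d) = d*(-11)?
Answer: 6015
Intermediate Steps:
B(U, d) = -11*d
314*18 - B(-157, 33) = 314*18 - (-11)*33 = 5652 - 1*(-363) = 5652 + 363 = 6015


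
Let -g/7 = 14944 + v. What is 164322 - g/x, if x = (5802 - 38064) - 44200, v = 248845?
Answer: 12562542241/76462 ≈ 1.6430e+5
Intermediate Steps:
g = -1846523 (g = -7*(14944 + 248845) = -7*263789 = -1846523)
x = -76462 (x = -32262 - 44200 = -76462)
164322 - g/x = 164322 - (-1846523)/(-76462) = 164322 - (-1846523)*(-1)/76462 = 164322 - 1*1846523/76462 = 164322 - 1846523/76462 = 12562542241/76462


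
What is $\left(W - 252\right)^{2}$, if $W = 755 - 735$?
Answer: $53824$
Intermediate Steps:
$W = 20$ ($W = 755 - 735 = 20$)
$\left(W - 252\right)^{2} = \left(20 - 252\right)^{2} = \left(-232\right)^{2} = 53824$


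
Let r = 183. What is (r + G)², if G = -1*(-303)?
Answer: 236196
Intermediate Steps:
G = 303
(r + G)² = (183 + 303)² = 486² = 236196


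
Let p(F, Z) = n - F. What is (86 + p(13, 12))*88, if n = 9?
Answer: 7216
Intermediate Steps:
p(F, Z) = 9 - F
(86 + p(13, 12))*88 = (86 + (9 - 1*13))*88 = (86 + (9 - 13))*88 = (86 - 4)*88 = 82*88 = 7216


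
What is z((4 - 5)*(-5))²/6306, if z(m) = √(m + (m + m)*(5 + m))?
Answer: 35/2102 ≈ 0.016651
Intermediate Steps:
z(m) = √(m + 2*m*(5 + m)) (z(m) = √(m + (2*m)*(5 + m)) = √(m + 2*m*(5 + m)))
z((4 - 5)*(-5))²/6306 = (√(((4 - 5)*(-5))*(11 + 2*((4 - 5)*(-5)))))²/6306 = (√((-1*(-5))*(11 + 2*(-1*(-5)))))²*(1/6306) = (√(5*(11 + 2*5)))²*(1/6306) = (√(5*(11 + 10)))²*(1/6306) = (√(5*21))²*(1/6306) = (√105)²*(1/6306) = 105*(1/6306) = 35/2102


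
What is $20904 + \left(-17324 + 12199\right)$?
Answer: $15779$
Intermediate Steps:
$20904 + \left(-17324 + 12199\right) = 20904 - 5125 = 15779$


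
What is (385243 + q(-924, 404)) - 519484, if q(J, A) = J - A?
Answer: -135569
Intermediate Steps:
(385243 + q(-924, 404)) - 519484 = (385243 + (-924 - 1*404)) - 519484 = (385243 + (-924 - 404)) - 519484 = (385243 - 1328) - 519484 = 383915 - 519484 = -135569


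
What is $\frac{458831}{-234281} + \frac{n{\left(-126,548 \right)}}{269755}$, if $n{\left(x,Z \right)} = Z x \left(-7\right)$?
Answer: $- \frac{10535514989}{63198471155} \approx -0.16671$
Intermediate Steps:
$n{\left(x,Z \right)} = - 7 Z x$
$\frac{458831}{-234281} + \frac{n{\left(-126,548 \right)}}{269755} = \frac{458831}{-234281} + \frac{\left(-7\right) 548 \left(-126\right)}{269755} = 458831 \left(- \frac{1}{234281}\right) + 483336 \cdot \frac{1}{269755} = - \frac{458831}{234281} + \frac{483336}{269755} = - \frac{10535514989}{63198471155}$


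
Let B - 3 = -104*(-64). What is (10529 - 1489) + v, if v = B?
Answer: 15699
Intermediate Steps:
B = 6659 (B = 3 - 104*(-64) = 3 + 6656 = 6659)
v = 6659
(10529 - 1489) + v = (10529 - 1489) + 6659 = 9040 + 6659 = 15699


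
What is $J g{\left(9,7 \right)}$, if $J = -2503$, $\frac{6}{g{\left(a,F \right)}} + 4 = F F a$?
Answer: $- \frac{15018}{437} \approx -34.366$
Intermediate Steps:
$g{\left(a,F \right)} = \frac{6}{-4 + a F^{2}}$ ($g{\left(a,F \right)} = \frac{6}{-4 + F F a} = \frac{6}{-4 + F^{2} a} = \frac{6}{-4 + a F^{2}}$)
$J g{\left(9,7 \right)} = - 2503 \frac{6}{-4 + 9 \cdot 7^{2}} = - 2503 \frac{6}{-4 + 9 \cdot 49} = - 2503 \frac{6}{-4 + 441} = - 2503 \cdot \frac{6}{437} = - 2503 \cdot 6 \cdot \frac{1}{437} = \left(-2503\right) \frac{6}{437} = - \frac{15018}{437}$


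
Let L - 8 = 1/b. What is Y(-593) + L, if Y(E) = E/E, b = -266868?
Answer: 2401811/266868 ≈ 9.0000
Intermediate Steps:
Y(E) = 1
L = 2134943/266868 (L = 8 + 1/(-266868) = 8 - 1/266868 = 2134943/266868 ≈ 8.0000)
Y(-593) + L = 1 + 2134943/266868 = 2401811/266868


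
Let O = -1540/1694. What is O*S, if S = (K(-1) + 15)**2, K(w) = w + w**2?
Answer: -2250/11 ≈ -204.55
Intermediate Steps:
O = -10/11 (O = -1540*1/1694 = -10/11 ≈ -0.90909)
S = 225 (S = (-(1 - 1) + 15)**2 = (-1*0 + 15)**2 = (0 + 15)**2 = 15**2 = 225)
O*S = -10/11*225 = -2250/11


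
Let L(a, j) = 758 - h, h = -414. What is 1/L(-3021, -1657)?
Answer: 1/1172 ≈ 0.00085324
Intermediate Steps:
L(a, j) = 1172 (L(a, j) = 758 - 1*(-414) = 758 + 414 = 1172)
1/L(-3021, -1657) = 1/1172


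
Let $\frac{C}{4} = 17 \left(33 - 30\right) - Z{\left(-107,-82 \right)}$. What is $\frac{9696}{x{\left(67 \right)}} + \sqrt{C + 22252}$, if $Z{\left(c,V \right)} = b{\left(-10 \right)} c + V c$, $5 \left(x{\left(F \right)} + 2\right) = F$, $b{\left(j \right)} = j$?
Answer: $\frac{16160}{19} + 6 i \sqrt{470} \approx 850.53 + 130.08 i$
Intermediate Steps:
$x{\left(F \right)} = -2 + \frac{F}{5}$
$Z{\left(c,V \right)} = - 10 c + V c$
$C = -39172$ ($C = 4 \left(17 \left(33 - 30\right) - - 107 \left(-10 - 82\right)\right) = 4 \left(17 \cdot 3 - \left(-107\right) \left(-92\right)\right) = 4 \left(51 - 9844\right) = 4 \left(-9793\right) = -39172$)
$\frac{9696}{x{\left(67 \right)}} + \sqrt{C + 22252} = \frac{9696}{-2 + \frac{1}{5} \cdot 67} + \sqrt{-39172 + 22252} = \frac{9696}{-2 + \frac{67}{5}} + \sqrt{-16920} = \frac{9696}{\frac{57}{5}} + 6 i \sqrt{470} = 9696 \cdot \frac{5}{57} + 6 i \sqrt{470} = \frac{16160}{19} + 6 i \sqrt{470}$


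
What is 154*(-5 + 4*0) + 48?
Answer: -722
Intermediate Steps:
154*(-5 + 4*0) + 48 = 154*(-5 + 0) + 48 = 154*(-5) + 48 = -770 + 48 = -722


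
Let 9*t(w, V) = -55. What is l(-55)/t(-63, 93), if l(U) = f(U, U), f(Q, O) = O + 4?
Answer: 459/55 ≈ 8.3455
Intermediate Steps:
f(Q, O) = 4 + O
t(w, V) = -55/9 (t(w, V) = (1/9)*(-55) = -55/9)
l(U) = 4 + U
l(-55)/t(-63, 93) = (4 - 55)/(-55/9) = -51*(-9/55) = 459/55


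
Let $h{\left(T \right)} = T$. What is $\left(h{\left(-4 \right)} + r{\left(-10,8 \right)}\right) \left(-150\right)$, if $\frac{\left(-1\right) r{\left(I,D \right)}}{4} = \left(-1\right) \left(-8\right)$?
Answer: $5400$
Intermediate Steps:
$r{\left(I,D \right)} = -32$ ($r{\left(I,D \right)} = - 4 \left(\left(-1\right) \left(-8\right)\right) = \left(-4\right) 8 = -32$)
$\left(h{\left(-4 \right)} + r{\left(-10,8 \right)}\right) \left(-150\right) = \left(-4 - 32\right) \left(-150\right) = \left(-36\right) \left(-150\right) = 5400$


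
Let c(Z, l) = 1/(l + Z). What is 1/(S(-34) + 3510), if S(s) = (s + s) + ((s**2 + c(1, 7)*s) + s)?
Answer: 4/18239 ≈ 0.00021931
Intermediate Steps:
c(Z, l) = 1/(Z + l)
S(s) = s**2 + 25*s/8 (S(s) = (s + s) + ((s**2 + s/(1 + 7)) + s) = 2*s + ((s**2 + s/8) + s) = 2*s + (s**2 + 9*s/8) = s**2 + 25*s/8)
1/(S(-34) + 3510) = 1/((1/8)*(-34)*(25 + 8*(-34)) + 3510) = 1/((1/8)*(-34)*(25 - 272) + 3510) = 1/((1/8)*(-34)*(-247) + 3510) = 1/(4199/4 + 3510) = 1/(18239/4) = 4/18239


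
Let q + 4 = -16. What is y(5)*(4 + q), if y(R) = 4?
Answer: -64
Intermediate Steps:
q = -20 (q = -4 - 16 = -20)
y(5)*(4 + q) = 4*(4 - 20) = 4*(-16) = -64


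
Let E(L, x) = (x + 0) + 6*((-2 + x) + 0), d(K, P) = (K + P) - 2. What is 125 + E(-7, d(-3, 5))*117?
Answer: -1279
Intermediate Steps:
d(K, P) = -2 + K + P
E(L, x) = -12 + 7*x (E(L, x) = x + 6*(-2 + x) = x + (-12 + 6*x) = -12 + 7*x)
125 + E(-7, d(-3, 5))*117 = 125 + (-12 + 7*(-2 - 3 + 5))*117 = 125 + (-12 + 7*0)*117 = 125 + (-12 + 0)*117 = 125 - 12*117 = 125 - 1404 = -1279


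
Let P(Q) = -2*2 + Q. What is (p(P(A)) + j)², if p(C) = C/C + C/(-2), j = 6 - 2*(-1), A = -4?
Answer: 169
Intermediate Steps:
P(Q) = -4 + Q
j = 8 (j = 6 + 2 = 8)
p(C) = 1 - C/2 (p(C) = 1 + C*(-½) = 1 - C/2)
(p(P(A)) + j)² = ((1 - (-4 - 4)/2) + 8)² = ((1 - ½*(-8)) + 8)² = ((1 + 4) + 8)² = (5 + 8)² = 13² = 169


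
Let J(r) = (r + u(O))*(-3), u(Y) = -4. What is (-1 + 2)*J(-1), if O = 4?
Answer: 15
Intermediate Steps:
J(r) = 12 - 3*r (J(r) = (r - 4)*(-3) = (-4 + r)*(-3) = 12 - 3*r)
(-1 + 2)*J(-1) = (-1 + 2)*(12 - 3*(-1)) = 1*(12 + 3) = 1*15 = 15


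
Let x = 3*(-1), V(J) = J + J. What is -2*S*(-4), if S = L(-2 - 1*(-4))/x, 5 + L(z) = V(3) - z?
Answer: 8/3 ≈ 2.6667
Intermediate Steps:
V(J) = 2*J
x = -3
L(z) = 1 - z (L(z) = -5 + (2*3 - z) = -5 + (6 - z) = 1 - z)
S = ⅓ (S = (1 - (-2 - 1*(-4)))/(-3) = (1 - (-2 + 4))*(-⅓) = (1 - 1*2)*(-⅓) = (1 - 2)*(-⅓) = -1*(-⅓) = ⅓ ≈ 0.33333)
-2*S*(-4) = -2*⅓*(-4) = -⅔*(-4) = 8/3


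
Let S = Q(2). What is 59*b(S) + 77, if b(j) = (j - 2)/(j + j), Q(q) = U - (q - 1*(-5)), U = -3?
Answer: 562/5 ≈ 112.40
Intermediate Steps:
Q(q) = -8 - q (Q(q) = -3 - (q - 1*(-5)) = -3 - (q + 5) = -3 - (5 + q) = -3 + (-5 - q) = -8 - q)
S = -10 (S = -8 - 1*2 = -8 - 2 = -10)
b(j) = (-2 + j)/(2*j) (b(j) = (-2 + j)/((2*j)) = (-2 + j)*(1/(2*j)) = (-2 + j)/(2*j))
59*b(S) + 77 = 59*((1/2)*(-2 - 10)/(-10)) + 77 = 59*((1/2)*(-1/10)*(-12)) + 77 = 59*(3/5) + 77 = 177/5 + 77 = 562/5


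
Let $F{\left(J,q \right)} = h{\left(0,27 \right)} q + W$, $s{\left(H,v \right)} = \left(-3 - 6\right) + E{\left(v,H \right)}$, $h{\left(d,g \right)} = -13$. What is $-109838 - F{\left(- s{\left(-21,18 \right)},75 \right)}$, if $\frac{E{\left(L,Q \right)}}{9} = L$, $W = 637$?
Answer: $-109500$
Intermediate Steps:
$E{\left(L,Q \right)} = 9 L$
$s{\left(H,v \right)} = -9 + 9 v$ ($s{\left(H,v \right)} = \left(-3 - 6\right) + 9 v = -9 + 9 v$)
$F{\left(J,q \right)} = 637 - 13 q$ ($F{\left(J,q \right)} = - 13 q + 637 = 637 - 13 q$)
$-109838 - F{\left(- s{\left(-21,18 \right)},75 \right)} = -109838 - \left(637 - 975\right) = -109838 - -338 = -109838 + 338 = -109500$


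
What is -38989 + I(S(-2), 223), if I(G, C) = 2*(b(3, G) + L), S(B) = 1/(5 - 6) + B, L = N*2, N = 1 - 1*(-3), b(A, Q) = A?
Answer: -38967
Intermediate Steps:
N = 4 (N = 1 + 3 = 4)
L = 8 (L = 4*2 = 8)
S(B) = -1 + B (S(B) = 1/(-1) + B = -1 + B)
I(G, C) = 22 (I(G, C) = 2*(3 + 8) = 2*11 = 22)
-38989 + I(S(-2), 223) = -38989 + 22 = -38967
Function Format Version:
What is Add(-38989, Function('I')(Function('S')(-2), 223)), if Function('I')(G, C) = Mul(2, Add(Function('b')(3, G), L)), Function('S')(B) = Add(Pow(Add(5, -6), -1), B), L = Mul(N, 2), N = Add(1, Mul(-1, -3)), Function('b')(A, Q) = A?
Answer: -38967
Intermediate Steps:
N = 4 (N = Add(1, 3) = 4)
L = 8 (L = Mul(4, 2) = 8)
Function('S')(B) = Add(-1, B) (Function('S')(B) = Add(Pow(-1, -1), B) = Add(-1, B))
Function('I')(G, C) = 22 (Function('I')(G, C) = Mul(2, Add(3, 8)) = Mul(2, 11) = 22)
Add(-38989, Function('I')(Function('S')(-2), 223)) = Add(-38989, 22) = -38967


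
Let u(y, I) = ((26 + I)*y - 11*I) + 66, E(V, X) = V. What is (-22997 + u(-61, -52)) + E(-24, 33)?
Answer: -20797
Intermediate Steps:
u(y, I) = 66 - 11*I + y*(26 + I) (u(y, I) = (y*(26 + I) - 11*I) + 66 = (-11*I + y*(26 + I)) + 66 = 66 - 11*I + y*(26 + I))
(-22997 + u(-61, -52)) + E(-24, 33) = (-22997 + (66 - 11*(-52) + 26*(-61) - 52*(-61))) - 24 = (-22997 + (66 + 572 - 1586 + 3172)) - 24 = (-22997 + 2224) - 24 = -20773 - 24 = -20797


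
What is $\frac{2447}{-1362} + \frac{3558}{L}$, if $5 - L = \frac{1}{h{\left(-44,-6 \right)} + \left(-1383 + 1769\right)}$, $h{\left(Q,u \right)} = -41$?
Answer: $\frac{208456249}{293511} \approx 710.22$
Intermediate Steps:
$L = \frac{1724}{345}$ ($L = 5 - \frac{1}{-41 + \left(-1383 + 1769\right)} = 5 - \frac{1}{-41 + 386} = 5 - \frac{1}{345} = \frac{1724}{345} \approx 4.9971$)
$\frac{2447}{-1362} + \frac{3558}{L} = \frac{2447}{-1362} + \frac{3558}{\frac{1724}{345}} = 2447 \left(- \frac{1}{1362}\right) + 3558 \cdot \frac{345}{1724} = - \frac{2447}{1362} + \frac{613755}{862} = \frac{208456249}{293511}$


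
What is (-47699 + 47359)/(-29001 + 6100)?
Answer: 340/22901 ≈ 0.014847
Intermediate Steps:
(-47699 + 47359)/(-29001 + 6100) = -340/(-22901) = -340*(-1/22901) = 340/22901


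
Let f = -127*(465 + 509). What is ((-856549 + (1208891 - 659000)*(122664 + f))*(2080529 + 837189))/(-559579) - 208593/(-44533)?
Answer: 73990535349504894389/24919731607 ≈ 2.9692e+9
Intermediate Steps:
f = -123698 (f = -127*974 = -123698)
((-856549 + (1208891 - 659000)*(122664 + f))*(2080529 + 837189))/(-559579) - 208593/(-44533) = ((-856549 + (1208891 - 659000)*(122664 - 123698))*(2080529 + 837189))/(-559579) - 208593/(-44533) = ((-856549 + 549891*(-1034))*2917718)*(-1/559579) - 208593*(-1/44533) = ((-856549 - 568587294)*2917718)*(-1/559579) + 208593/44533 = -569443843*2917718*(-1/559579) + 208593/44533 = -1661476550710274*(-1/559579) + 208593/44533 = 1661476550710274/559579 + 208593/44533 = 73990535349504894389/24919731607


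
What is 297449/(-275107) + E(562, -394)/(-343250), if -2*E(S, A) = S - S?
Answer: -297449/275107 ≈ -1.0812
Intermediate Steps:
E(S, A) = 0 (E(S, A) = -(S - S)/2 = -1/2*0 = 0)
297449/(-275107) + E(562, -394)/(-343250) = 297449/(-275107) + 0/(-343250) = 297449*(-1/275107) + 0*(-1/343250) = -297449/275107 + 0 = -297449/275107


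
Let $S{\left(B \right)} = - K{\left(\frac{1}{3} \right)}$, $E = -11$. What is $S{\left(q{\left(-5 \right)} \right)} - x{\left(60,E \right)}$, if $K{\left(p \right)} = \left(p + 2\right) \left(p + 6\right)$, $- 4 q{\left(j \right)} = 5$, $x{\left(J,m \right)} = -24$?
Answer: $\frac{83}{9} \approx 9.2222$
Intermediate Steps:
$q{\left(j \right)} = - \frac{5}{4}$ ($q{\left(j \right)} = \left(- \frac{1}{4}\right) 5 = - \frac{5}{4}$)
$K{\left(p \right)} = \left(2 + p\right) \left(6 + p\right)$
$S{\left(B \right)} = - \frac{133}{9}$ ($S{\left(B \right)} = - (12 + \left(\frac{1}{3}\right)^{2} + \frac{8}{3}) = - (12 + \left(\frac{1}{3}\right)^{2} + 8 \cdot \frac{1}{3}) = - (12 + \frac{1}{9} + \frac{8}{3}) = \left(-1\right) \frac{133}{9} = - \frac{133}{9}$)
$S{\left(q{\left(-5 \right)} \right)} - x{\left(60,E \right)} = - \frac{133}{9} - -24 = - \frac{133}{9} + 24 = \frac{83}{9}$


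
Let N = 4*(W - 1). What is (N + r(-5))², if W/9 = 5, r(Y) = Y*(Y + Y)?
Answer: 51076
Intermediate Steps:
r(Y) = 2*Y² (r(Y) = Y*(2*Y) = 2*Y²)
W = 45 (W = 9*5 = 45)
N = 176 (N = 4*(45 - 1) = 4*44 = 176)
(N + r(-5))² = (176 + 2*(-5)²)² = (176 + 2*25)² = (176 + 50)² = 226² = 51076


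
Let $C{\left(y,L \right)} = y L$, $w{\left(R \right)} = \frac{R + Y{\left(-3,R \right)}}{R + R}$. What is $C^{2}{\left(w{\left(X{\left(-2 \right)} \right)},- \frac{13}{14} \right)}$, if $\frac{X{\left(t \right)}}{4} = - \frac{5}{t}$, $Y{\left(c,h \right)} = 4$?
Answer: $\frac{169}{400} \approx 0.4225$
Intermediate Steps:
$X{\left(t \right)} = - \frac{20}{t}$ ($X{\left(t \right)} = 4 \left(- \frac{5}{t}\right) = - \frac{20}{t}$)
$w{\left(R \right)} = \frac{4 + R}{2 R}$ ($w{\left(R \right)} = \frac{R + 4}{R + R} = \frac{4 + R}{2 R}$)
$C{\left(y,L \right)} = L y$
$C^{2}{\left(w{\left(X{\left(-2 \right)} \right)},- \frac{13}{14} \right)} = \left(- \frac{13}{14} \frac{4 - \frac{20}{-2}}{2 \left(- \frac{20}{-2}\right)}\right)^{2} = \left(\left(-13\right) \frac{1}{14} \frac{4 - -10}{2 \left(\left(-20\right) \left(- \frac{1}{2}\right)\right)}\right)^{2} = \left(- \frac{13 \frac{4 + 10}{2 \cdot 10}}{14}\right)^{2} = \left(- \frac{13 \cdot \frac{1}{2} \cdot \frac{1}{10} \cdot 14}{14}\right)^{2} = \left(\left(- \frac{13}{14}\right) \frac{7}{10}\right)^{2} = \left(- \frac{13}{20}\right)^{2} = \frac{169}{400}$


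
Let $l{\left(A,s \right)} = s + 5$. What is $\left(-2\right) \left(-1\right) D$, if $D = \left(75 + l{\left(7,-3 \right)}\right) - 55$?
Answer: $44$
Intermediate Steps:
$l{\left(A,s \right)} = 5 + s$
$D = 22$ ($D = \left(75 + \left(5 - 3\right)\right) - 55 = \left(75 + 2\right) - 55 = 77 - 55 = 22$)
$\left(-2\right) \left(-1\right) D = \left(-2\right) \left(-1\right) 22 = 2 \cdot 22 = 44$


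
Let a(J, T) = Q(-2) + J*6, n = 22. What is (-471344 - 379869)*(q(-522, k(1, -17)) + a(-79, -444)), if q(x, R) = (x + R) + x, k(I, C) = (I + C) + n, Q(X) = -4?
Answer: 1290438908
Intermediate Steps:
a(J, T) = -4 + 6*J (a(J, T) = -4 + J*6 = -4 + 6*J)
k(I, C) = 22 + C + I (k(I, C) = (I + C) + 22 = (C + I) + 22 = 22 + C + I)
q(x, R) = R + 2*x (q(x, R) = (R + x) + x = R + 2*x)
(-471344 - 379869)*(q(-522, k(1, -17)) + a(-79, -444)) = (-471344 - 379869)*(((22 - 17 + 1) + 2*(-522)) + (-4 + 6*(-79))) = -851213*((6 - 1044) + (-4 - 474)) = -851213*(-1038 - 478) = -851213*(-1516) = 1290438908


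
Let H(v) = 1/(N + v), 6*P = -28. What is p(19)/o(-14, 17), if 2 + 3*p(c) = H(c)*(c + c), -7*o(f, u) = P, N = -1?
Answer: 1/18 ≈ 0.055556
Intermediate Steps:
P = -14/3 (P = (⅙)*(-28) = -14/3 ≈ -4.6667)
H(v) = 1/(-1 + v)
o(f, u) = ⅔ (o(f, u) = -⅐*(-14/3) = ⅔)
p(c) = -⅔ + 2*c/(3*(-1 + c)) (p(c) = -⅔ + ((c + c)/(-1 + c))/3 = -⅔ + ((2*c)/(-1 + c))/3 = -⅔ + (2*c/(-1 + c))/3 = -⅔ + 2*c/(3*(-1 + c)))
p(19)/o(-14, 17) = (2/(3*(-1 + 19)))/(⅔) = ((⅔)/18)*(3/2) = ((⅔)*(1/18))*(3/2) = (1/27)*(3/2) = 1/18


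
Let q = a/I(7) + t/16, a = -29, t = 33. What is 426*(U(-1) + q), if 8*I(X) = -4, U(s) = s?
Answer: 201285/8 ≈ 25161.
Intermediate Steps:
I(X) = -½ (I(X) = (⅛)*(-4) = -½)
q = 961/16 (q = -29/(-½) + 33/16 = -29*(-2) + 33*(1/16) = 58 + 33/16 = 961/16 ≈ 60.063)
426*(U(-1) + q) = 426*(-1 + 961/16) = 426*(945/16) = 201285/8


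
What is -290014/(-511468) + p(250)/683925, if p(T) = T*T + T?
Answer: 4608848839/6996115038 ≈ 0.65877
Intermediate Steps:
p(T) = T + T**2 (p(T) = T**2 + T = T + T**2)
-290014/(-511468) + p(250)/683925 = -290014/(-511468) + (250*(1 + 250))/683925 = -290014*(-1/511468) + (250*251)*(1/683925) = 145007/255734 + 62750*(1/683925) = 145007/255734 + 2510/27357 = 4608848839/6996115038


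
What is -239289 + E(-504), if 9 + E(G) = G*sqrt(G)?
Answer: -239298 - 3024*I*sqrt(14) ≈ -2.393e+5 - 11315.0*I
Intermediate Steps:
E(G) = -9 + G**(3/2) (E(G) = -9 + G*sqrt(G) = -9 + G**(3/2))
-239289 + E(-504) = -239289 + (-9 + (-504)**(3/2)) = -239289 + (-9 - 3024*I*sqrt(14)) = -239298 - 3024*I*sqrt(14)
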